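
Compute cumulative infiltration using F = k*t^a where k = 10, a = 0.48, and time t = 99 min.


F = k * t^a = 10 * 99^0.48
F = 10 * 9.076217

90.7622 mm


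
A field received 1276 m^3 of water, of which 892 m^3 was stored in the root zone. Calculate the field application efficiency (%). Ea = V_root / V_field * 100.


Ea = V_root / V_field * 100 = 892 / 1276 * 100 = 69.9060%

69.9060 %


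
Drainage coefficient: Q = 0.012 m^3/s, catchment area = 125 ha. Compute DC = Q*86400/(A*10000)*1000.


DC = Q * 86400 / (A * 10000) * 1000
DC = 0.012 * 86400 / (125 * 10000) * 1000
DC = 1036800.0000 / 1250000

0.8294 mm/day


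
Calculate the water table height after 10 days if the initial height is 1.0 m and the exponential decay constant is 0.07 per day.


m = m0 * exp(-k*t)
m = 1.0 * exp(-0.07 * 10)
m = 1.0 * exp(-0.7000)

0.4966 m


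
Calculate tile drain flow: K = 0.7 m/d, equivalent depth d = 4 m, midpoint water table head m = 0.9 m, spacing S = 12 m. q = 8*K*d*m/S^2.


q = 8*K*d*m/S^2
q = 8*0.7*4*0.9/12^2
q = 20.1600 / 144

0.1400 m/d


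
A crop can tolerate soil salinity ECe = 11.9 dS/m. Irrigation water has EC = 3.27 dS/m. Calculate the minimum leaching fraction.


LR = ECiw / (5*ECe - ECiw)
LR = 3.27 / (5*11.9 - 3.27)
LR = 3.27 / 56.2300

0.0582


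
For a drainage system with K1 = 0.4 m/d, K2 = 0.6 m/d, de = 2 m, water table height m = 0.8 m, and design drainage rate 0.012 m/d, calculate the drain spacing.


S^2 = 8*K2*de*m/q + 4*K1*m^2/q
S^2 = 8*0.6*2*0.8/0.012 + 4*0.4*0.8^2/0.012
S = sqrt(725.3333)

26.9320 m


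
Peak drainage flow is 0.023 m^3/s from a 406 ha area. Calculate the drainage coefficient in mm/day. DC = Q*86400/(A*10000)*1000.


DC = Q * 86400 / (A * 10000) * 1000
DC = 0.023 * 86400 / (406 * 10000) * 1000
DC = 1987200.0000 / 4060000

0.4895 mm/day


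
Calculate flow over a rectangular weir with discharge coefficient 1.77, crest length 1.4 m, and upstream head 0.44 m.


Q = C * L * H^(3/2) = 1.77 * 1.4 * 0.44^1.5 = 1.77 * 1.4 * 0.291863

0.7232 m^3/s


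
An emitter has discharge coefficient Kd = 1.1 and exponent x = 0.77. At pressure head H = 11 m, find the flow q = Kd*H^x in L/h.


q = Kd * H^x = 1.1 * 11^0.77 = 1.1 * 6.336835

6.9705 L/h


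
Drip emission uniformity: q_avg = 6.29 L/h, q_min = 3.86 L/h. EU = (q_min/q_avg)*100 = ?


EU = (q_min/q_avg)*100 = (3.86/6.29)*100 = 61.3672%

61.3672 %


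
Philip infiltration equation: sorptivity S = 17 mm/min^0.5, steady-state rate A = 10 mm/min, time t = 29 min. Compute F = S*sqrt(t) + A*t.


F = S*sqrt(t) + A*t
F = 17*sqrt(29) + 10*29
F = 17*5.385165 + 290

381.5478 mm


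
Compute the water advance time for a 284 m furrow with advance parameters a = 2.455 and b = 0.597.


t = (L/a)^(1/b)
t = (284/2.455)^(1/0.597)
t = 115.682281^(1/0.597)

2857.9746 min


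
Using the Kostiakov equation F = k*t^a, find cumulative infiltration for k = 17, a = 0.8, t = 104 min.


F = k * t^a = 17 * 104^0.8
F = 17 * 41.079644

698.3539 mm


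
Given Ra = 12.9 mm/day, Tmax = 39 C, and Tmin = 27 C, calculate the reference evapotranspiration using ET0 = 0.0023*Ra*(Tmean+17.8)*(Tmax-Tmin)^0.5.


Tmean = (Tmax + Tmin)/2 = (39 + 27)/2 = 33.0
ET0 = 0.0023 * 12.9 * (33.0 + 17.8) * sqrt(39 - 27)
ET0 = 0.0023 * 12.9 * 50.8 * 3.464102

5.2212 mm/day


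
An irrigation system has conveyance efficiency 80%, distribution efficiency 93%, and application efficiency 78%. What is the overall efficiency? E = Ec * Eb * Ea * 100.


Ec = 0.8, Eb = 0.93, Ea = 0.78
E = 0.8 * 0.93 * 0.78 * 100 = 58.0320%

58.0320 %


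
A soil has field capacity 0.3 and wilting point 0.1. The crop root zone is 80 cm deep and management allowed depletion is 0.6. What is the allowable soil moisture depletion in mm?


SMD = (FC - PWP) * d * MAD * 10
SMD = (0.3 - 0.1) * 80 * 0.6 * 10
SMD = 0.2000 * 80 * 0.6 * 10

96.0000 mm


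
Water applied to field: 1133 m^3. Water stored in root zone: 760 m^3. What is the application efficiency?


Ea = V_root / V_field * 100 = 760 / 1133 * 100 = 67.0786%

67.0786 %


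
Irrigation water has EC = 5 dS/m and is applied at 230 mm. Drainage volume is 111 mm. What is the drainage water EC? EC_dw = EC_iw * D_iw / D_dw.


EC_dw = EC_iw * D_iw / D_dw
EC_dw = 5 * 230 / 111
EC_dw = 1150 / 111

10.3604 dS/m


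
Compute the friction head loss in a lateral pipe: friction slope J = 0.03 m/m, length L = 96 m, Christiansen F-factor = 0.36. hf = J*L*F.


hf = J * L * F = 0.03 * 96 * 0.36 = 1.0368 m

1.0368 m


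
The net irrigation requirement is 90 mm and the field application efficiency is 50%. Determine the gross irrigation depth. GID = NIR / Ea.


Ea = 50% = 0.5
GID = NIR / Ea = 90 / 0.5 = 180.0000 mm

180.0000 mm


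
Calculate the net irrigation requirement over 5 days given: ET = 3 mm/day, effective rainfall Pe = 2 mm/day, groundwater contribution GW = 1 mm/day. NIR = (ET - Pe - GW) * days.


Daily deficit = ET - Pe - GW = 3 - 2 - 1 = 0 mm/day
NIR = 0 * 5 = 0 mm

0 mm


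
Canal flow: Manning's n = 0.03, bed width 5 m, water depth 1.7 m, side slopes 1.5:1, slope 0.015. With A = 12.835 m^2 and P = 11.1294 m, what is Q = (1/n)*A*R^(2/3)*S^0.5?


R = A/P = 12.835/11.1294 = 1.153252
Q = (1/0.03) * 12.835 * 1.153252^(2/3) * 0.015^0.5

57.6240 m^3/s


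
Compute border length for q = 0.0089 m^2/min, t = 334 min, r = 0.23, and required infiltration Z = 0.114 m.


L = q*t/((1+r)*Z)
L = 0.0089*334/((1+0.23)*0.114)
L = 2.9726/0.14022

21.1995 m


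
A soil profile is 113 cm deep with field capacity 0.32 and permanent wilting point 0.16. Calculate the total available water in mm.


AWC = (FC - PWP) * d * 10
AWC = (0.32 - 0.16) * 113 * 10
AWC = 0.1600 * 113 * 10

180.8000 mm


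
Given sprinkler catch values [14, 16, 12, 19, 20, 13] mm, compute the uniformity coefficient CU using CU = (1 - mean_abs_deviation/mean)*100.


mean = 15.666667 mm
MAD = 2.666667 mm
CU = (1 - 2.666667/15.666667)*100

82.9787 %


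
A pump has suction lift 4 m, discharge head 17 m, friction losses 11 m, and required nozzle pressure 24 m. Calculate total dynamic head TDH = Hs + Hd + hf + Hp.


TDH = Hs + Hd + hf + Hp = 4 + 17 + 11 + 24 = 56

56 m


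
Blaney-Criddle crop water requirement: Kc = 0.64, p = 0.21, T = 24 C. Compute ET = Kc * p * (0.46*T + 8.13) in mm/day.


ET = Kc * p * (0.46*T + 8.13)
ET = 0.64 * 0.21 * (0.46*24 + 8.13)
ET = 0.64 * 0.21 * 19.1700

2.5764 mm/day


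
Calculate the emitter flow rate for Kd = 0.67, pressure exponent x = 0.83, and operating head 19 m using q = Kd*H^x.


q = Kd * H^x = 0.67 * 19^0.83 = 0.67 * 11.517693

7.7169 L/h


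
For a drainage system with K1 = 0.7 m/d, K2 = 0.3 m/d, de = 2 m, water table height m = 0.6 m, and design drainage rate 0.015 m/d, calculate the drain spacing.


S^2 = 8*K2*de*m/q + 4*K1*m^2/q
S^2 = 8*0.3*2*0.6/0.015 + 4*0.7*0.6^2/0.015
S = sqrt(259.2000)

16.0997 m


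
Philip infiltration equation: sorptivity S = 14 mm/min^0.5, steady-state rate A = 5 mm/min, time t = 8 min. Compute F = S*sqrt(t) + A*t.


F = S*sqrt(t) + A*t
F = 14*sqrt(8) + 5*8
F = 14*2.828427 + 40

79.5980 mm


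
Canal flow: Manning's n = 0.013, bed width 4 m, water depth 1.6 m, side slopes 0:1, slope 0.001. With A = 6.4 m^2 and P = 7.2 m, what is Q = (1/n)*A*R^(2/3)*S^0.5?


R = A/P = 6.4/7.2 = 0.888889
Q = (1/0.013) * 6.4 * 0.888889^(2/3) * 0.001^0.5

14.3925 m^3/s


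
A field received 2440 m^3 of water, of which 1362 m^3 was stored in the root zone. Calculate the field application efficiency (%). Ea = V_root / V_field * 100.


Ea = V_root / V_field * 100 = 1362 / 2440 * 100 = 55.8197%

55.8197 %


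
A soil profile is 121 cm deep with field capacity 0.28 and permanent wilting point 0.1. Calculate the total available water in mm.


AWC = (FC - PWP) * d * 10
AWC = (0.28 - 0.1) * 121 * 10
AWC = 0.1800 * 121 * 10

217.8000 mm


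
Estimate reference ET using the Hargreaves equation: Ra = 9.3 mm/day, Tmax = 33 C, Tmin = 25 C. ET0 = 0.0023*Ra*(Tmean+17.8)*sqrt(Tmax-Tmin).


Tmean = (Tmax + Tmin)/2 = (33 + 25)/2 = 29.0
ET0 = 0.0023 * 9.3 * (29.0 + 17.8) * sqrt(33 - 25)
ET0 = 0.0023 * 9.3 * 46.8 * 2.828427

2.8314 mm/day


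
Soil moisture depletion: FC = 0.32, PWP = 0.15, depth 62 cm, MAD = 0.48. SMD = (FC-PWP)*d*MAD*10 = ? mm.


SMD = (FC - PWP) * d * MAD * 10
SMD = (0.32 - 0.15) * 62 * 0.48 * 10
SMD = 0.1700 * 62 * 0.48 * 10

50.5920 mm


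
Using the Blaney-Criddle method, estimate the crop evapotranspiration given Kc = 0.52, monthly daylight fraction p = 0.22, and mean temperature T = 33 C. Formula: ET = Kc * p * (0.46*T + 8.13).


ET = Kc * p * (0.46*T + 8.13)
ET = 0.52 * 0.22 * (0.46*33 + 8.13)
ET = 0.52 * 0.22 * 23.3100

2.6667 mm/day


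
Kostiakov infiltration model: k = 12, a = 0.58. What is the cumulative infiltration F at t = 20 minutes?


F = k * t^a = 12 * 20^0.58
F = 12 * 5.683258

68.1991 mm


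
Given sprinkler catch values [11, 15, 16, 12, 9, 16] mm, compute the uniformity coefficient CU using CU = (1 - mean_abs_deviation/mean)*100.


mean = 13.166667 mm
MAD = 2.500000 mm
CU = (1 - 2.500000/13.166667)*100

81.0127 %


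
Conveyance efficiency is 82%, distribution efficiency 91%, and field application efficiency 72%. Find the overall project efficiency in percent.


Ec = 0.82, Eb = 0.91, Ea = 0.72
E = 0.82 * 0.91 * 0.72 * 100 = 53.7264%

53.7264 %


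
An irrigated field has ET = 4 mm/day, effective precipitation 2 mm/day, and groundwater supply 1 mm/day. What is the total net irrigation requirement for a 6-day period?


Daily deficit = ET - Pe - GW = 4 - 2 - 1 = 1 mm/day
NIR = 1 * 6 = 6 mm

6.0000 mm


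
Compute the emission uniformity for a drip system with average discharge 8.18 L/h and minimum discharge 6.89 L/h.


EU = (q_min/q_avg)*100 = (6.89/8.18)*100 = 84.2298%

84.2298 %


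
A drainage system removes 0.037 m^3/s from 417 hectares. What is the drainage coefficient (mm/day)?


DC = Q * 86400 / (A * 10000) * 1000
DC = 0.037 * 86400 / (417 * 10000) * 1000
DC = 3196800.0000 / 4170000

0.7666 mm/day


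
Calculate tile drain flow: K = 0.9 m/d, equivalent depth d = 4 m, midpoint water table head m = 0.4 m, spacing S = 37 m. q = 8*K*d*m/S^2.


q = 8*K*d*m/S^2
q = 8*0.9*4*0.4/37^2
q = 11.5200 / 1369

0.0084 m/d


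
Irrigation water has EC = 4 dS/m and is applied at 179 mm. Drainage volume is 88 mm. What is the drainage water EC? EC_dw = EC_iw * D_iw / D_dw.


EC_dw = EC_iw * D_iw / D_dw
EC_dw = 4 * 179 / 88
EC_dw = 716 / 88

8.1364 dS/m


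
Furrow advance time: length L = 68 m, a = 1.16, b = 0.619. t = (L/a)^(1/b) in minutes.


t = (L/a)^(1/b)
t = (68/1.16)^(1/0.619)
t = 58.620690^(1/0.619)

718.2936 min


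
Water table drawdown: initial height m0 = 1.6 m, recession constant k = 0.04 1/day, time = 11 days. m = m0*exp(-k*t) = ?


m = m0 * exp(-k*t)
m = 1.6 * exp(-0.04 * 11)
m = 1.6 * exp(-0.4400)

1.0305 m


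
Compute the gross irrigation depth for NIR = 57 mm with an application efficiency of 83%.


Ea = 83% = 0.83
GID = NIR / Ea = 57 / 0.83 = 68.6747 mm

68.6747 mm


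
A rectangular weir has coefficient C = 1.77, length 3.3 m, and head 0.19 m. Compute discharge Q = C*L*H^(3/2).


Q = C * L * H^(3/2) = 1.77 * 3.3 * 0.19^1.5 = 1.77 * 3.3 * 0.082819

0.4837 m^3/s


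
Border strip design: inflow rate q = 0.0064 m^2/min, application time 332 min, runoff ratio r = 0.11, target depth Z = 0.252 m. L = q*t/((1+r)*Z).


L = q*t/((1+r)*Z)
L = 0.0064*332/((1+0.11)*0.252)
L = 2.1248/0.27972

7.5962 m


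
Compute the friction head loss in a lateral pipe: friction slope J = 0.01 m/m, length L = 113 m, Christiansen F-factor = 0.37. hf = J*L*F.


hf = J * L * F = 0.01 * 113 * 0.37 = 0.4181 m

0.4181 m


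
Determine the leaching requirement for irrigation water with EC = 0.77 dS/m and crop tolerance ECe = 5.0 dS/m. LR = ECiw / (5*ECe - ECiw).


LR = ECiw / (5*ECe - ECiw)
LR = 0.77 / (5*5.0 - 0.77)
LR = 0.77 / 24.2300

0.0318


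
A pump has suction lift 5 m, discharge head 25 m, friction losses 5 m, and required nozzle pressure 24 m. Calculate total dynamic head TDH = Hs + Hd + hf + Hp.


TDH = Hs + Hd + hf + Hp = 5 + 25 + 5 + 24 = 59

59 m


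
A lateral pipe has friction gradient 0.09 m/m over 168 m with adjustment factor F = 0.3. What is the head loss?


hf = J * L * F = 0.09 * 168 * 0.3 = 4.5360 m

4.5360 m


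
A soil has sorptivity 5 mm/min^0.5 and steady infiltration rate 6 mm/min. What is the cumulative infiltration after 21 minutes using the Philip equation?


F = S*sqrt(t) + A*t
F = 5*sqrt(21) + 6*21
F = 5*4.582576 + 126

148.9129 mm


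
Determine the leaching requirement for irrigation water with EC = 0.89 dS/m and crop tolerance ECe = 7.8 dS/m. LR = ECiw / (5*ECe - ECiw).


LR = ECiw / (5*ECe - ECiw)
LR = 0.89 / (5*7.8 - 0.89)
LR = 0.89 / 38.1100

0.0234


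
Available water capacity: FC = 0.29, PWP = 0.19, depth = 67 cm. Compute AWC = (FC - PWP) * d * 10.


AWC = (FC - PWP) * d * 10
AWC = (0.29 - 0.19) * 67 * 10
AWC = 0.1000 * 67 * 10

67.0000 mm


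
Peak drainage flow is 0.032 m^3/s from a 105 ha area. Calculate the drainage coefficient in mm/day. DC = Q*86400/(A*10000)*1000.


DC = Q * 86400 / (A * 10000) * 1000
DC = 0.032 * 86400 / (105 * 10000) * 1000
DC = 2764800.0000 / 1050000

2.6331 mm/day


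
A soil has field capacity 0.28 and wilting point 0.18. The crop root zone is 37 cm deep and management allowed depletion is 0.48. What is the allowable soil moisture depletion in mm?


SMD = (FC - PWP) * d * MAD * 10
SMD = (0.28 - 0.18) * 37 * 0.48 * 10
SMD = 0.1000 * 37 * 0.48 * 10

17.7600 mm


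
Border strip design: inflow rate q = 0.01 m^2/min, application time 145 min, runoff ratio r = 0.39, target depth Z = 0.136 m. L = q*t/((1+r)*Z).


L = q*t/((1+r)*Z)
L = 0.01*145/((1+0.39)*0.136)
L = 1.45/0.18904

7.6703 m


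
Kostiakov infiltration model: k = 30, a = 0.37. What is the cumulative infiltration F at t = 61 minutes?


F = k * t^a = 30 * 61^0.37
F = 30 * 4.576906

137.3072 mm


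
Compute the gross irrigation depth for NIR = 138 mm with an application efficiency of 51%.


Ea = 51% = 0.51
GID = NIR / Ea = 138 / 0.51 = 270.5882 mm

270.5882 mm


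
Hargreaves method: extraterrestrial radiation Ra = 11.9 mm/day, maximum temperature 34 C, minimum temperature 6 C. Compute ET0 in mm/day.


Tmean = (Tmax + Tmin)/2 = (34 + 6)/2 = 20.0
ET0 = 0.0023 * 11.9 * (20.0 + 17.8) * sqrt(34 - 6)
ET0 = 0.0023 * 11.9 * 37.8 * 5.291503

5.4745 mm/day


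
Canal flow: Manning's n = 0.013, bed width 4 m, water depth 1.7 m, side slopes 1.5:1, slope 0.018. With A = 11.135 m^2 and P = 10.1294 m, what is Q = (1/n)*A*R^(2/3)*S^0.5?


R = A/P = 11.135/10.1294 = 1.099275
Q = (1/0.013) * 11.135 * 1.099275^(2/3) * 0.018^0.5

122.4017 m^3/s


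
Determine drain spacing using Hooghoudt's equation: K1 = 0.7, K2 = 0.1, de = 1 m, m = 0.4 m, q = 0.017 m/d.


S^2 = 8*K2*de*m/q + 4*K1*m^2/q
S^2 = 8*0.1*1*0.4/0.017 + 4*0.7*0.4^2/0.017
S = sqrt(45.1765)

6.7213 m


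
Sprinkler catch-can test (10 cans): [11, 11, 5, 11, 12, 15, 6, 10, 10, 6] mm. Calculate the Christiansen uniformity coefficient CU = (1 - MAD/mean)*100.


mean = 9.700000 mm
MAD = 2.420000 mm
CU = (1 - 2.420000/9.700000)*100

75.0515 %


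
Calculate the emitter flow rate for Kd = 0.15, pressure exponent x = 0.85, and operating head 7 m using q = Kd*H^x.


q = Kd * H^x = 0.15 * 7^0.85 = 0.15 * 5.227973

0.7842 L/h


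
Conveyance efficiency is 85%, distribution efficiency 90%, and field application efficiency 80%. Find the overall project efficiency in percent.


Ec = 0.85, Eb = 0.9, Ea = 0.8
E = 0.85 * 0.9 * 0.8 * 100 = 61.2000%

61.2000 %


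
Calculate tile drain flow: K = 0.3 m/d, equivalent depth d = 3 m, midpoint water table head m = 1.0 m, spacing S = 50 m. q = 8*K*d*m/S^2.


q = 8*K*d*m/S^2
q = 8*0.3*3*1.0/50^2
q = 7.2000 / 2500

0.0029 m/d


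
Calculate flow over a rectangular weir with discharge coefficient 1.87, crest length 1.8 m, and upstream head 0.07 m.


Q = C * L * H^(3/2) = 1.87 * 1.8 * 0.07^1.5 = 1.87 * 1.8 * 0.018520

0.0623 m^3/s


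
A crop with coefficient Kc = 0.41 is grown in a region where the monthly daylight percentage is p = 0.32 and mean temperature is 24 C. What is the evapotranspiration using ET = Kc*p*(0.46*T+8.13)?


ET = Kc * p * (0.46*T + 8.13)
ET = 0.41 * 0.32 * (0.46*24 + 8.13)
ET = 0.41 * 0.32 * 19.1700

2.5151 mm/day


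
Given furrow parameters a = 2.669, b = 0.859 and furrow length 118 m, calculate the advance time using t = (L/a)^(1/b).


t = (L/a)^(1/b)
t = (118/2.669)^(1/0.859)
t = 44.211315^(1/0.859)

82.3452 min


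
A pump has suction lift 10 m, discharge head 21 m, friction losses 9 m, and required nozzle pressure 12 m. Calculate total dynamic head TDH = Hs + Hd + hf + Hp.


TDH = Hs + Hd + hf + Hp = 10 + 21 + 9 + 12 = 52

52 m


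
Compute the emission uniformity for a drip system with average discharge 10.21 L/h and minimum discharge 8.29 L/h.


EU = (q_min/q_avg)*100 = (8.29/10.21)*100 = 81.1949%

81.1949 %


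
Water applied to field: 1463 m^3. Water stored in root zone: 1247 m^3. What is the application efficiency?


Ea = V_root / V_field * 100 = 1247 / 1463 * 100 = 85.2358%

85.2358 %


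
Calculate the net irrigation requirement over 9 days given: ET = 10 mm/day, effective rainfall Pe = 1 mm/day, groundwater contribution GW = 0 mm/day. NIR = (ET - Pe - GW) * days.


Daily deficit = ET - Pe - GW = 10 - 1 - 0 = 9 mm/day
NIR = 9 * 9 = 81 mm

81.0000 mm


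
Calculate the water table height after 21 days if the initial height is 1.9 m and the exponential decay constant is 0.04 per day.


m = m0 * exp(-k*t)
m = 1.9 * exp(-0.04 * 21)
m = 1.9 * exp(-0.8400)

0.8202 m


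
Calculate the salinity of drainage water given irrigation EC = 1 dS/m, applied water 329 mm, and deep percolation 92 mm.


EC_dw = EC_iw * D_iw / D_dw
EC_dw = 1 * 329 / 92
EC_dw = 329 / 92

3.5761 dS/m


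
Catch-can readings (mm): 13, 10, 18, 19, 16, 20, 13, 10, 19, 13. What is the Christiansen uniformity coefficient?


mean = 15.100000 mm
MAD = 3.300000 mm
CU = (1 - 3.300000/15.100000)*100

78.1457 %


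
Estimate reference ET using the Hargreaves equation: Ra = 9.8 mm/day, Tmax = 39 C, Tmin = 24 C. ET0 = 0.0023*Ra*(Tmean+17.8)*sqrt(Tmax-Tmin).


Tmean = (Tmax + Tmin)/2 = (39 + 24)/2 = 31.5
ET0 = 0.0023 * 9.8 * (31.5 + 17.8) * sqrt(39 - 24)
ET0 = 0.0023 * 9.8 * 49.3 * 3.872983

4.3037 mm/day


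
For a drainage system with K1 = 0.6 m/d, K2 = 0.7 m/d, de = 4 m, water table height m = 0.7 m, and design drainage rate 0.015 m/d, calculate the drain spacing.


S^2 = 8*K2*de*m/q + 4*K1*m^2/q
S^2 = 8*0.7*4*0.7/0.015 + 4*0.6*0.7^2/0.015
S = sqrt(1123.7333)

33.5221 m


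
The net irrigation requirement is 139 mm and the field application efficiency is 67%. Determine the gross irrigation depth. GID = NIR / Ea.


Ea = 67% = 0.67
GID = NIR / Ea = 139 / 0.67 = 207.4627 mm

207.4627 mm


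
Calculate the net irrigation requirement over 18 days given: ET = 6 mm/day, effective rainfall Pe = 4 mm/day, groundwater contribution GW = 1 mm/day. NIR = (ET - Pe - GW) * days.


Daily deficit = ET - Pe - GW = 6 - 4 - 1 = 1 mm/day
NIR = 1 * 18 = 18 mm

18.0000 mm


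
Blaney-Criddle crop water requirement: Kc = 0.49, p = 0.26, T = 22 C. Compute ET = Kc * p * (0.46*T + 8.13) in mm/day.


ET = Kc * p * (0.46*T + 8.13)
ET = 0.49 * 0.26 * (0.46*22 + 8.13)
ET = 0.49 * 0.26 * 18.2500

2.3251 mm/day


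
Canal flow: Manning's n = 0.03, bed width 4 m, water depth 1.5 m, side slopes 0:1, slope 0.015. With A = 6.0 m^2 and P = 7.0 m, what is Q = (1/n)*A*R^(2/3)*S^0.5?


R = A/P = 6.0/7.0 = 0.857143
Q = (1/0.03) * 6.0 * 0.857143^(2/3) * 0.015^0.5

22.1027 m^3/s


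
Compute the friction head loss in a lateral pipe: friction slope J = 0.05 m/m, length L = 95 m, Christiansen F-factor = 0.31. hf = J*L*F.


hf = J * L * F = 0.05 * 95 * 0.31 = 1.4725 m

1.4725 m


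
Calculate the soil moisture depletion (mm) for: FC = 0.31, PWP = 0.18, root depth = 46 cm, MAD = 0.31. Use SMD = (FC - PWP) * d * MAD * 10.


SMD = (FC - PWP) * d * MAD * 10
SMD = (0.31 - 0.18) * 46 * 0.31 * 10
SMD = 0.1300 * 46 * 0.31 * 10

18.5380 mm


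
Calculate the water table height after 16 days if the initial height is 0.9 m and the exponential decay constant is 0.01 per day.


m = m0 * exp(-k*t)
m = 0.9 * exp(-0.01 * 16)
m = 0.9 * exp(-0.1600)

0.7669 m


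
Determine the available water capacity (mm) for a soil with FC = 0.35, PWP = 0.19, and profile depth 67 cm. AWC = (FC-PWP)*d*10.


AWC = (FC - PWP) * d * 10
AWC = (0.35 - 0.19) * 67 * 10
AWC = 0.1600 * 67 * 10

107.2000 mm


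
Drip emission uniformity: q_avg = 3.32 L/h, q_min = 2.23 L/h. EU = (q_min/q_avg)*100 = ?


EU = (q_min/q_avg)*100 = (2.23/3.32)*100 = 67.1687%

67.1687 %


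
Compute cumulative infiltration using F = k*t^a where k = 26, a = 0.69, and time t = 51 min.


F = k * t^a = 26 * 51^0.69
F = 26 * 15.073823

391.9194 mm


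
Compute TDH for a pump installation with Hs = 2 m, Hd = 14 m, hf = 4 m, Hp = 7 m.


TDH = Hs + Hd + hf + Hp = 2 + 14 + 4 + 7 = 27

27 m


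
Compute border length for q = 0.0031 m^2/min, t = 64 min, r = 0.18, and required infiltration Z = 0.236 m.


L = q*t/((1+r)*Z)
L = 0.0031*64/((1+0.18)*0.236)
L = 0.1984/0.27848

0.7124 m


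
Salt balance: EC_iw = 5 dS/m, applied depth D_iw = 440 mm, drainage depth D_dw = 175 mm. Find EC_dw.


EC_dw = EC_iw * D_iw / D_dw
EC_dw = 5 * 440 / 175
EC_dw = 2200 / 175

12.5714 dS/m


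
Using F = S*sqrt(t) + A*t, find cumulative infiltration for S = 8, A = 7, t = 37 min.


F = S*sqrt(t) + A*t
F = 8*sqrt(37) + 7*37
F = 8*6.082763 + 259

307.6621 mm


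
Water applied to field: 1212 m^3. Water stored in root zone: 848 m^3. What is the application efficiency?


Ea = V_root / V_field * 100 = 848 / 1212 * 100 = 69.9670%

69.9670 %


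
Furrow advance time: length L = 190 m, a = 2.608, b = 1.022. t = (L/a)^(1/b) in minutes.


t = (L/a)^(1/b)
t = (190/2.608)^(1/1.022)
t = 72.852761^(1/1.022)

66.4285 min


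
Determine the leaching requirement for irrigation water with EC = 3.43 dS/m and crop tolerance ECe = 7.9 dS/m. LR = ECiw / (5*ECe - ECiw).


LR = ECiw / (5*ECe - ECiw)
LR = 3.43 / (5*7.9 - 3.43)
LR = 3.43 / 36.0700

0.0951


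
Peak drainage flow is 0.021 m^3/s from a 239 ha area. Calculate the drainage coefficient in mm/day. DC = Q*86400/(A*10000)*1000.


DC = Q * 86400 / (A * 10000) * 1000
DC = 0.021 * 86400 / (239 * 10000) * 1000
DC = 1814400.0000 / 2390000

0.7592 mm/day


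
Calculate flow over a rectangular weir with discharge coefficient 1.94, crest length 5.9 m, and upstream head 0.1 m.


Q = C * L * H^(3/2) = 1.94 * 5.9 * 0.1^1.5 = 1.94 * 5.9 * 0.031623

0.3620 m^3/s


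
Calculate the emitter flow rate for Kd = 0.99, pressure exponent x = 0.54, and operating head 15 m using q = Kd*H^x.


q = Kd * H^x = 0.99 * 15^0.54 = 0.99 * 4.316078

4.2729 L/h


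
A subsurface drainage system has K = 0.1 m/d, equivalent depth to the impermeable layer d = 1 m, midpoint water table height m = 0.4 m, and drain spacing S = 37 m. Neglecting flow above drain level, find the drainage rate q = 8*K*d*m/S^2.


q = 8*K*d*m/S^2
q = 8*0.1*1*0.4/37^2
q = 0.3200 / 1369

2.3375e-04 m/d


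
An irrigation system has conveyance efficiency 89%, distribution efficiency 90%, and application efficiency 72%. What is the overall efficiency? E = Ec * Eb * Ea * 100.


Ec = 0.89, Eb = 0.9, Ea = 0.72
E = 0.89 * 0.9 * 0.72 * 100 = 57.6720%

57.6720 %


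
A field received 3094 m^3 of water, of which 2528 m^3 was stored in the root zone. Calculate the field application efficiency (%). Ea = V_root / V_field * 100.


Ea = V_root / V_field * 100 = 2528 / 3094 * 100 = 81.7065%

81.7065 %


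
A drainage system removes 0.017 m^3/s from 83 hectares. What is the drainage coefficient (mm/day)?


DC = Q * 86400 / (A * 10000) * 1000
DC = 0.017 * 86400 / (83 * 10000) * 1000
DC = 1468800.0000 / 830000

1.7696 mm/day


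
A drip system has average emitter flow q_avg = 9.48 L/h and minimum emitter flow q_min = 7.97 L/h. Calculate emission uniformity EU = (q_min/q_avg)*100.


EU = (q_min/q_avg)*100 = (7.97/9.48)*100 = 84.0717%

84.0717 %


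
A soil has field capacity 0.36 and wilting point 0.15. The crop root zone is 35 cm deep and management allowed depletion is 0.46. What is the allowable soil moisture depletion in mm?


SMD = (FC - PWP) * d * MAD * 10
SMD = (0.36 - 0.15) * 35 * 0.46 * 10
SMD = 0.2100 * 35 * 0.46 * 10

33.8100 mm


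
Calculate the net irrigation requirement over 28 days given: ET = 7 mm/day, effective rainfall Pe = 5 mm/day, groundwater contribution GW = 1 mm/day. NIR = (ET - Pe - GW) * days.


Daily deficit = ET - Pe - GW = 7 - 5 - 1 = 1 mm/day
NIR = 1 * 28 = 28 mm

28.0000 mm


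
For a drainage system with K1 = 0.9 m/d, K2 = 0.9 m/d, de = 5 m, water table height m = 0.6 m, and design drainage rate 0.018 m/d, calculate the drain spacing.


S^2 = 8*K2*de*m/q + 4*K1*m^2/q
S^2 = 8*0.9*5*0.6/0.018 + 4*0.9*0.6^2/0.018
S = sqrt(1272.0000)

35.6651 m


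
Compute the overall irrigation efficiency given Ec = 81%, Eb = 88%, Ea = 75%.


Ec = 0.81, Eb = 0.88, Ea = 0.75
E = 0.81 * 0.88 * 0.75 * 100 = 53.4600%

53.4600 %


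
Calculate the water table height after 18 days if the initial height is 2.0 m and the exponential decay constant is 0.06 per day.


m = m0 * exp(-k*t)
m = 2.0 * exp(-0.06 * 18)
m = 2.0 * exp(-1.0800)

0.6792 m


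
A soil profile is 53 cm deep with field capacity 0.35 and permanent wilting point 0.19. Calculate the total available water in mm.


AWC = (FC - PWP) * d * 10
AWC = (0.35 - 0.19) * 53 * 10
AWC = 0.1600 * 53 * 10

84.8000 mm


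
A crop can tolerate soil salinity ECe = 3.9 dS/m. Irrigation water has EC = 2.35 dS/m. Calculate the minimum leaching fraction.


LR = ECiw / (5*ECe - ECiw)
LR = 2.35 / (5*3.9 - 2.35)
LR = 2.35 / 17.1500

0.1370


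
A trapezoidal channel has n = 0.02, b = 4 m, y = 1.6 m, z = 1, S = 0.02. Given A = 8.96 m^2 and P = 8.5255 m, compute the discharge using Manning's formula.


R = A/P = 8.96/8.5255 = 1.050965
Q = (1/0.02) * 8.96 * 1.050965^(2/3) * 0.02^0.5

65.4915 m^3/s


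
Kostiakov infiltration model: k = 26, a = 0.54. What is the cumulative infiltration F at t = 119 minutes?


F = k * t^a = 26 * 119^0.54
F = 26 * 13.206732

343.3750 mm


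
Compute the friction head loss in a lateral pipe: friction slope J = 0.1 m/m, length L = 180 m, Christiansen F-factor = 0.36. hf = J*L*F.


hf = J * L * F = 0.1 * 180 * 0.36 = 6.4800 m

6.4800 m


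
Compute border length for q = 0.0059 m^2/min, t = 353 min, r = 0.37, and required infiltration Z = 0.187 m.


L = q*t/((1+r)*Z)
L = 0.0059*353/((1+0.37)*0.187)
L = 2.0827/0.25619

8.1295 m


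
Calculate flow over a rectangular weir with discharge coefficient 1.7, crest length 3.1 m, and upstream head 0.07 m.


Q = C * L * H^(3/2) = 1.7 * 3.1 * 0.07^1.5 = 1.7 * 3.1 * 0.018520

0.0976 m^3/s


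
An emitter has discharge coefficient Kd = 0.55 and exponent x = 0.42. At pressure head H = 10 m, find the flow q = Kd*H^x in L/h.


q = Kd * H^x = 0.55 * 10^0.42 = 0.55 * 2.630268

1.4466 L/h


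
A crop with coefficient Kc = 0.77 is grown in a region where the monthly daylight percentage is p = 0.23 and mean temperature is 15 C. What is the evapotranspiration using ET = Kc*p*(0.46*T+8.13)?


ET = Kc * p * (0.46*T + 8.13)
ET = 0.77 * 0.23 * (0.46*15 + 8.13)
ET = 0.77 * 0.23 * 15.0300

2.6618 mm/day


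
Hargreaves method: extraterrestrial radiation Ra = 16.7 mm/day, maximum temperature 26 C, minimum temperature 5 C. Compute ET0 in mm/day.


Tmean = (Tmax + Tmin)/2 = (26 + 5)/2 = 15.5
ET0 = 0.0023 * 16.7 * (15.5 + 17.8) * sqrt(26 - 5)
ET0 = 0.0023 * 16.7 * 33.3 * 4.582576

5.8614 mm/day


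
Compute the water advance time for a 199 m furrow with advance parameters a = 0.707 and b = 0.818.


t = (L/a)^(1/b)
t = (199/0.707)^(1/0.818)
t = 281.471004^(1/0.818)

987.2285 min


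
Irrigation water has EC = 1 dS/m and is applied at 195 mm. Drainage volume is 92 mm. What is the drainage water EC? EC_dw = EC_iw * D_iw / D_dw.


EC_dw = EC_iw * D_iw / D_dw
EC_dw = 1 * 195 / 92
EC_dw = 195 / 92

2.1196 dS/m


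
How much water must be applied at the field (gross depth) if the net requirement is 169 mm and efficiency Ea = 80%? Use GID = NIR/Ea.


Ea = 80% = 0.8
GID = NIR / Ea = 169 / 0.8 = 211.2500 mm

211.2500 mm


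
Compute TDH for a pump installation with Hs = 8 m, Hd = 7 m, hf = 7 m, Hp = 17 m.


TDH = Hs + Hd + hf + Hp = 8 + 7 + 7 + 17 = 39

39 m


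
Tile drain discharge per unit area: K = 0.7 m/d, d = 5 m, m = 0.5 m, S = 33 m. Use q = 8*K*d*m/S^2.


q = 8*K*d*m/S^2
q = 8*0.7*5*0.5/33^2
q = 14.0000 / 1089

0.0129 m/d


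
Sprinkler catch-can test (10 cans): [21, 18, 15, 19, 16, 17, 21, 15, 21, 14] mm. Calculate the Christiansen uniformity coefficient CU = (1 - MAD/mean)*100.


mean = 17.700000 mm
MAD = 2.300000 mm
CU = (1 - 2.300000/17.700000)*100

87.0056 %


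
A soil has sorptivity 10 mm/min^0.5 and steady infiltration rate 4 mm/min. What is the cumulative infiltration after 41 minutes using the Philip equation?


F = S*sqrt(t) + A*t
F = 10*sqrt(41) + 4*41
F = 10*6.403124 + 164

228.0312 mm


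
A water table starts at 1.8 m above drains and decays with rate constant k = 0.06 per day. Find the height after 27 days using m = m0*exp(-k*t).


m = m0 * exp(-k*t)
m = 1.8 * exp(-0.06 * 27)
m = 1.8 * exp(-1.6200)

0.3562 m


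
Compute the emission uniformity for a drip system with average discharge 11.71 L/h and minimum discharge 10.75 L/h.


EU = (q_min/q_avg)*100 = (10.75/11.71)*100 = 91.8019%

91.8019 %


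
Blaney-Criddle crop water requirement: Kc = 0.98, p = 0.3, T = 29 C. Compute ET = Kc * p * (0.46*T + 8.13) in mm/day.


ET = Kc * p * (0.46*T + 8.13)
ET = 0.98 * 0.3 * (0.46*29 + 8.13)
ET = 0.98 * 0.3 * 21.4700

6.3122 mm/day


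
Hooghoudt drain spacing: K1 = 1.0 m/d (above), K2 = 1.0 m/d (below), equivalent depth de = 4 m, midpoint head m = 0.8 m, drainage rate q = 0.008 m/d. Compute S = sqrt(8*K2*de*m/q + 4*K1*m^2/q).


S^2 = 8*K2*de*m/q + 4*K1*m^2/q
S^2 = 8*1.0*4*0.8/0.008 + 4*1.0*0.8^2/0.008
S = sqrt(3520.0000)

59.3296 m


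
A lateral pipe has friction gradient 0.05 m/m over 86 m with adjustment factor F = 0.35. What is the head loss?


hf = J * L * F = 0.05 * 86 * 0.35 = 1.5050 m

1.5050 m


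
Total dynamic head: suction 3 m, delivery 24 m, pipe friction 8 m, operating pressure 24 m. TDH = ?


TDH = Hs + Hd + hf + Hp = 3 + 24 + 8 + 24 = 59

59 m


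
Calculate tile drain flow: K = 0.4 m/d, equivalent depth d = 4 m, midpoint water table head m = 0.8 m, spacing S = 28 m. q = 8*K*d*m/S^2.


q = 8*K*d*m/S^2
q = 8*0.4*4*0.8/28^2
q = 10.2400 / 784

0.0131 m/d


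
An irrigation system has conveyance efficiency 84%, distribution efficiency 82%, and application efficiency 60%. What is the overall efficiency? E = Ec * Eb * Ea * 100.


Ec = 0.84, Eb = 0.82, Ea = 0.6
E = 0.84 * 0.82 * 0.6 * 100 = 41.3280%

41.3280 %


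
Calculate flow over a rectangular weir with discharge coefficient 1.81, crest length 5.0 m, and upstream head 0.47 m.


Q = C * L * H^(3/2) = 1.81 * 5.0 * 0.47^1.5 = 1.81 * 5.0 * 0.322216

2.9161 m^3/s


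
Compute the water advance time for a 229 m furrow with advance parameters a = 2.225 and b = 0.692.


t = (L/a)^(1/b)
t = (229/2.225)^(1/0.692)
t = 102.921348^(1/0.692)

809.5523 min


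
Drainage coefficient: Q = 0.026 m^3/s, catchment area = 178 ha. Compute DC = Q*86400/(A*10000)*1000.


DC = Q * 86400 / (A * 10000) * 1000
DC = 0.026 * 86400 / (178 * 10000) * 1000
DC = 2246400.0000 / 1780000

1.2620 mm/day


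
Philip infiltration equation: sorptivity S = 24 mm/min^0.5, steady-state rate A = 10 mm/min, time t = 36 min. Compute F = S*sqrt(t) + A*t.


F = S*sqrt(t) + A*t
F = 24*sqrt(36) + 10*36
F = 24*6.000000 + 360

504.0000 mm


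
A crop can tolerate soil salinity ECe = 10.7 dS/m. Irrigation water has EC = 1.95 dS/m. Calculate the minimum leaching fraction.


LR = ECiw / (5*ECe - ECiw)
LR = 1.95 / (5*10.7 - 1.95)
LR = 1.95 / 51.5500

0.0378


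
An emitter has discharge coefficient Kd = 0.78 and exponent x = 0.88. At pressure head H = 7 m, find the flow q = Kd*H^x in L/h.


q = Kd * H^x = 0.78 * 7^0.88 = 0.78 * 5.542252

4.3230 L/h


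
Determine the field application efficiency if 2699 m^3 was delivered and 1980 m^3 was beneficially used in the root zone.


Ea = V_root / V_field * 100 = 1980 / 2699 * 100 = 73.3605%

73.3605 %


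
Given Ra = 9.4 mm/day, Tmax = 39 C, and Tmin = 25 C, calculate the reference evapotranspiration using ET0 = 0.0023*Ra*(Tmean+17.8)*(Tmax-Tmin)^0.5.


Tmean = (Tmax + Tmin)/2 = (39 + 25)/2 = 32.0
ET0 = 0.0023 * 9.4 * (32.0 + 17.8) * sqrt(39 - 25)
ET0 = 0.0023 * 9.4 * 49.8 * 3.741657

4.0286 mm/day


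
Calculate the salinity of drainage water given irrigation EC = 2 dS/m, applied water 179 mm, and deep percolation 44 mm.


EC_dw = EC_iw * D_iw / D_dw
EC_dw = 2 * 179 / 44
EC_dw = 358 / 44

8.1364 dS/m


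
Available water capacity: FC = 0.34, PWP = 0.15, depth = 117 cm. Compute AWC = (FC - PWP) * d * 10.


AWC = (FC - PWP) * d * 10
AWC = (0.34 - 0.15) * 117 * 10
AWC = 0.1900 * 117 * 10

222.3000 mm


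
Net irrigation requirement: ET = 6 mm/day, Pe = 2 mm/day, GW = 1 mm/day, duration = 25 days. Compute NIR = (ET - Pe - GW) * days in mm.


Daily deficit = ET - Pe - GW = 6 - 2 - 1 = 3 mm/day
NIR = 3 * 25 = 75 mm

75.0000 mm


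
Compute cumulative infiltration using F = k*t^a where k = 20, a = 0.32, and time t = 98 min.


F = k * t^a = 20 * 98^0.32
F = 20 * 4.337029

86.7406 mm


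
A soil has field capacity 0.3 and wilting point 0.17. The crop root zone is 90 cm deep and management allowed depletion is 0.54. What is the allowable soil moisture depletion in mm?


SMD = (FC - PWP) * d * MAD * 10
SMD = (0.3 - 0.17) * 90 * 0.54 * 10
SMD = 0.1300 * 90 * 0.54 * 10

63.1800 mm


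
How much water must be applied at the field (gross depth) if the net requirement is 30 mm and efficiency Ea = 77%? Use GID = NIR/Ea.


Ea = 77% = 0.77
GID = NIR / Ea = 30 / 0.77 = 38.9610 mm

38.9610 mm


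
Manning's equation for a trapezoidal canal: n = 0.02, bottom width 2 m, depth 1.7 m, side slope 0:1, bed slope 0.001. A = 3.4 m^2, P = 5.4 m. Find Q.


R = A/P = 3.4/5.4 = 0.629630
Q = (1/0.02) * 3.4 * 0.629630^(2/3) * 0.001^0.5

3.9492 m^3/s


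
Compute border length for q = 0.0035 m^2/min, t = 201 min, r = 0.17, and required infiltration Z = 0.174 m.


L = q*t/((1+r)*Z)
L = 0.0035*201/((1+0.17)*0.174)
L = 0.7035/0.20358

3.4556 m


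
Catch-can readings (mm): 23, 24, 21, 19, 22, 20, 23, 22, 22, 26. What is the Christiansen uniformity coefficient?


mean = 22.200000 mm
MAD = 1.440000 mm
CU = (1 - 1.440000/22.200000)*100

93.5135 %


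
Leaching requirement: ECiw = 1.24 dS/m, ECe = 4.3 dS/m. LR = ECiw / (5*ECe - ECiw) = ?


LR = ECiw / (5*ECe - ECiw)
LR = 1.24 / (5*4.3 - 1.24)
LR = 1.24 / 20.2600

0.0612


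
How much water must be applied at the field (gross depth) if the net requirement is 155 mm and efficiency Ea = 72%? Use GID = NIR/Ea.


Ea = 72% = 0.72
GID = NIR / Ea = 155 / 0.72 = 215.2778 mm

215.2778 mm


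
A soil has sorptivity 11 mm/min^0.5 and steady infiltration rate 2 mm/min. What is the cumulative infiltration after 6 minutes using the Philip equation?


F = S*sqrt(t) + A*t
F = 11*sqrt(6) + 2*6
F = 11*2.449490 + 12

38.9444 mm


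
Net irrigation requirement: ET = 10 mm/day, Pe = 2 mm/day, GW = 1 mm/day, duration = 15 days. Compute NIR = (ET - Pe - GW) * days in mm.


Daily deficit = ET - Pe - GW = 10 - 2 - 1 = 7 mm/day
NIR = 7 * 15 = 105 mm

105.0000 mm


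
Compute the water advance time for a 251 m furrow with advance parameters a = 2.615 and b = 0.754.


t = (L/a)^(1/b)
t = (251/2.615)^(1/0.754)
t = 95.984704^(1/0.754)

425.5153 min


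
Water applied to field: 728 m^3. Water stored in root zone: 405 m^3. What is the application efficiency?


Ea = V_root / V_field * 100 = 405 / 728 * 100 = 55.6319%

55.6319 %


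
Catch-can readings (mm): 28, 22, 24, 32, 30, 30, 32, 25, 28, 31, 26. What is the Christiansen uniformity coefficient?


mean = 28.000000 mm
MAD = 2.727273 mm
CU = (1 - 2.727273/28.000000)*100

90.2597 %


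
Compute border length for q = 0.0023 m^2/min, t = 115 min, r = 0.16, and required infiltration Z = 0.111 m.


L = q*t/((1+r)*Z)
L = 0.0023*115/((1+0.16)*0.111)
L = 0.2645/0.12876

2.0542 m


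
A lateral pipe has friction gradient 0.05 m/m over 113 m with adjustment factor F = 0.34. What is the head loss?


hf = J * L * F = 0.05 * 113 * 0.34 = 1.9210 m

1.9210 m


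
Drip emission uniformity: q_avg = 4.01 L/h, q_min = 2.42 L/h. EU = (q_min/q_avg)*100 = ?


EU = (q_min/q_avg)*100 = (2.42/4.01)*100 = 60.3491%

60.3491 %


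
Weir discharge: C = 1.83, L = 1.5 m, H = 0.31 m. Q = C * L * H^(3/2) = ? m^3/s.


Q = C * L * H^(3/2) = 1.83 * 1.5 * 0.31^1.5 = 1.83 * 1.5 * 0.172601

0.4738 m^3/s


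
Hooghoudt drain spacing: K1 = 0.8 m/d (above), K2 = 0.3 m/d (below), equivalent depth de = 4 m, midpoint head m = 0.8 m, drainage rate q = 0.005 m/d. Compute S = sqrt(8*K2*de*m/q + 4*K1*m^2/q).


S^2 = 8*K2*de*m/q + 4*K1*m^2/q
S^2 = 8*0.3*4*0.8/0.005 + 4*0.8*0.8^2/0.005
S = sqrt(1945.6000)

44.1090 m


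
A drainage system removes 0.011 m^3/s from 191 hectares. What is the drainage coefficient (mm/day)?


DC = Q * 86400 / (A * 10000) * 1000
DC = 0.011 * 86400 / (191 * 10000) * 1000
DC = 950400.0000 / 1910000

0.4976 mm/day


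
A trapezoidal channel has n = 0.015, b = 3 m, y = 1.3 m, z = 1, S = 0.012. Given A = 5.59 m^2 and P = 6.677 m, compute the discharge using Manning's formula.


R = A/P = 5.59/6.677 = 0.837202
Q = (1/0.015) * 5.59 * 0.837202^(2/3) * 0.012^0.5

36.2631 m^3/s


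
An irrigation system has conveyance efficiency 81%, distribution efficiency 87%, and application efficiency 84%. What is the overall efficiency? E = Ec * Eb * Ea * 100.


Ec = 0.81, Eb = 0.87, Ea = 0.84
E = 0.81 * 0.87 * 0.84 * 100 = 59.1948%

59.1948 %


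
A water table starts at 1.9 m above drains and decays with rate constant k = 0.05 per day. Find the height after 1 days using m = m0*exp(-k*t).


m = m0 * exp(-k*t)
m = 1.9 * exp(-0.05 * 1)
m = 1.9 * exp(-0.0500)

1.8073 m


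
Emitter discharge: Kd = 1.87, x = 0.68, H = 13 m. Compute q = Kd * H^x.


q = Kd * H^x = 1.87 * 13^0.68 = 1.87 * 5.721126

10.6985 L/h


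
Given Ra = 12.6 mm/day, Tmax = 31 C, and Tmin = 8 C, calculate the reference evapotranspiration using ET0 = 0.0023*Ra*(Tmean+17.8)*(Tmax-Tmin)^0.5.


Tmean = (Tmax + Tmin)/2 = (31 + 8)/2 = 19.5
ET0 = 0.0023 * 12.6 * (19.5 + 17.8) * sqrt(31 - 8)
ET0 = 0.0023 * 12.6 * 37.3 * 4.795832

5.1841 mm/day


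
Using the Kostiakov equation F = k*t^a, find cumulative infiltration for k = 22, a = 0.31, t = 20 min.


F = k * t^a = 22 * 20^0.31
F = 22 * 2.531158

55.6855 mm


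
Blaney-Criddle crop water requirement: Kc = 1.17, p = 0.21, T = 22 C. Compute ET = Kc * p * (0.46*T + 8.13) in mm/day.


ET = Kc * p * (0.46*T + 8.13)
ET = 1.17 * 0.21 * (0.46*22 + 8.13)
ET = 1.17 * 0.21 * 18.2500

4.4840 mm/day


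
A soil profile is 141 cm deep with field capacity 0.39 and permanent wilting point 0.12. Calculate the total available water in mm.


AWC = (FC - PWP) * d * 10
AWC = (0.39 - 0.12) * 141 * 10
AWC = 0.2700 * 141 * 10

380.7000 mm


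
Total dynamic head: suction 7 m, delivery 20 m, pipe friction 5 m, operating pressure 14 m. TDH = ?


TDH = Hs + Hd + hf + Hp = 7 + 20 + 5 + 14 = 46

46 m
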